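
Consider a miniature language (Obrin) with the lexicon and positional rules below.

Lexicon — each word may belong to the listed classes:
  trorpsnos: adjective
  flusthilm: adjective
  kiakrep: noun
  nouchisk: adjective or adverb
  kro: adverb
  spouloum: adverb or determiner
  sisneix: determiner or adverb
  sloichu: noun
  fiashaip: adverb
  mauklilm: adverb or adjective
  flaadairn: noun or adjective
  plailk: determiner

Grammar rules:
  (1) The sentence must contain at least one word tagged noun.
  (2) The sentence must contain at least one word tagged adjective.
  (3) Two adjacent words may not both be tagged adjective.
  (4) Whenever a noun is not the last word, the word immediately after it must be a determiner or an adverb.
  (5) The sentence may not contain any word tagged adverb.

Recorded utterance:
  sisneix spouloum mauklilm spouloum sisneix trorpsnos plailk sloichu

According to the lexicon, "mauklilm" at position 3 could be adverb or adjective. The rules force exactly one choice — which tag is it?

Candidates per position — 1:sisneix {determiner,adverb}; 2:spouloum {adverb,determiner}; 3:mauklilm {adverb,adjective}; 4:spouloum {adverb,determiner}; 5:sisneix {determiner,adverb}; 6:trorpsnos {adjective}; 7:plailk {determiner}; 8:sloichu {noun}.
If word 1 were adverb, no tagging could satisfy rule 5; so word 1 is determiner.
If word 2 were adverb, no tagging could satisfy rule 5; so word 2 is determiner.
If word 3 were adverb, no tagging could satisfy rule 5; so word 3 is adjective.
If word 4 were adverb, no tagging could satisfy rule 5; so word 4 is determiner.
If word 5 were adverb, no tagging could satisfy rule 5; so word 5 is determiner.
That leaves exactly one tagging: determiner determiner adjective determiner determiner adjective determiner noun.
Verifying each rule — rule 1 ✓; rule 2 ✓; rule 3 ✓; rule 4 ✓; rule 5 ✓.

adjective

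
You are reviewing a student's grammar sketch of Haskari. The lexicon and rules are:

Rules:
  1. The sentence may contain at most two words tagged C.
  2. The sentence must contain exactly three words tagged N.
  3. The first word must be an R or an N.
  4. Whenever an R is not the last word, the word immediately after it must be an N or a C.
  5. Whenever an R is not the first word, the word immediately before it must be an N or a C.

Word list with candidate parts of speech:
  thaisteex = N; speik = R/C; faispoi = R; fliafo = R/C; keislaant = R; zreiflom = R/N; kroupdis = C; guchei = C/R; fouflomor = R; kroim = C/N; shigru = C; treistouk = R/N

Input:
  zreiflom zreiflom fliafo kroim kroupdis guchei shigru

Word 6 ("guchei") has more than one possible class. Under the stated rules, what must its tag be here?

R

Candidates per position — 1:zreiflom {R,N}; 2:zreiflom {R,N}; 3:fliafo {R,C}; 4:kroim {C,N}; 5:kroupdis {C}; 6:guchei {C,R}; 7:shigru {C}.
Word 1 cannot be R — rule 2 would then fail for every completion. It is N.
Word 2 cannot be R — rule 2 would then fail for every completion. It is N.
Word 3 cannot be C — rule 1 would then fail for every completion. It is R.
Word 4 cannot be C — rule 1 would then fail for every completion. It is N.
Word 6 cannot be C — rule 1 would then fail for every completion. It is R.
The unique satisfying tagging is: N N R N C R C.
Check: rule 1 ok; rule 2 ok; rule 3 ok; rule 4 ok; rule 5 ok.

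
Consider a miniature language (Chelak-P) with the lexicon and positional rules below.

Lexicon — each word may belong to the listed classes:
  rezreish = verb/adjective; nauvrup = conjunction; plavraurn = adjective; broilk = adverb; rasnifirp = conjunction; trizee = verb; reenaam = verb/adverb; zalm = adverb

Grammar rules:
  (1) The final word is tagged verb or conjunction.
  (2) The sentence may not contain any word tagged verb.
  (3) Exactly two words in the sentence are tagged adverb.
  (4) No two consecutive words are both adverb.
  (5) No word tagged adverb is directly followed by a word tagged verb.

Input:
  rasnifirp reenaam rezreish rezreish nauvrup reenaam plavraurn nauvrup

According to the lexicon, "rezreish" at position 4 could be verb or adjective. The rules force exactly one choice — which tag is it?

Candidates per position — 1:rasnifirp {conjunction}; 2:reenaam {verb,adverb}; 3:rezreish {verb,adjective}; 4:rezreish {verb,adjective}; 5:nauvrup {conjunction}; 6:reenaam {verb,adverb}; 7:plavraurn {adjective}; 8:nauvrup {conjunction}.
If word 2 were verb, no tagging could satisfy rule 2; so word 2 is adverb.
If word 3 were verb, no tagging could satisfy rule 2; so word 3 is adjective.
If word 4 were verb, no tagging could satisfy rule 2; so word 4 is adjective.
If word 6 were verb, no tagging could satisfy rule 2; so word 6 is adverb.
The unique satisfying tagging is: conjunction adverb adjective adjective conjunction adverb adjective conjunction.
Verifying each rule — rule 1 ✓; rule 2 ✓; rule 3 ✓; rule 4 ✓; rule 5 ✓.

adjective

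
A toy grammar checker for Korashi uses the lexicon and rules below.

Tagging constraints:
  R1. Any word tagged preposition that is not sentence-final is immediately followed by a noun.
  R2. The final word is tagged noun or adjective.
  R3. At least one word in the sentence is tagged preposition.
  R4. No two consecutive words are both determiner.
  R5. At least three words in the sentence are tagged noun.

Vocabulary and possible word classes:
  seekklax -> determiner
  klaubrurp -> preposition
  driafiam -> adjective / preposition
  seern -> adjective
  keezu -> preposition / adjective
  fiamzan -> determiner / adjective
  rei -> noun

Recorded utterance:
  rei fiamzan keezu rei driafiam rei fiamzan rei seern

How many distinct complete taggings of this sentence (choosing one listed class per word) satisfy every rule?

Candidates per position — 1:rei {noun}; 2:fiamzan {determiner,adjective}; 3:keezu {preposition,adjective}; 4:rei {noun}; 5:driafiam {adjective,preposition}; 6:rei {noun}; 7:fiamzan {determiner,adjective}; 8:rei {noun}; 9:seern {adjective}.
There are 16 candidate sequences in total.
Checking each against the rules leaves 12 sequences.
Count = 12.

12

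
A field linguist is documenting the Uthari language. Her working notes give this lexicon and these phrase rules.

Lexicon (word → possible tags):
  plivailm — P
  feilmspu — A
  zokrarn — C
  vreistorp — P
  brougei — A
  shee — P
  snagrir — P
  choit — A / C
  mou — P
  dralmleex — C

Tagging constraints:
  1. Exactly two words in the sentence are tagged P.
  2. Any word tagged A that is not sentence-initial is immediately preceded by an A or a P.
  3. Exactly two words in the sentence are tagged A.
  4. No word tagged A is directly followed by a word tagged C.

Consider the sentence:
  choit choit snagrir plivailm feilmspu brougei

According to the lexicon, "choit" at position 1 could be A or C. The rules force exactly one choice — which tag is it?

C

Candidates per position — 1:choit {A,C}; 2:choit {A,C}; 3:snagrir {P}; 4:plivailm {P}; 5:feilmspu {A}; 6:brougei {A}.
Position 1: tagging it A would leave rule 3 unsatisfiable, so it must be C.
Position 2: tagging it A would leave rule 2 unsatisfiable, so it must be C.
That leaves exactly one tagging: C C P P A A.
Check: rule 1 satisfied; rule 2 satisfied; rule 3 satisfied; rule 4 satisfied.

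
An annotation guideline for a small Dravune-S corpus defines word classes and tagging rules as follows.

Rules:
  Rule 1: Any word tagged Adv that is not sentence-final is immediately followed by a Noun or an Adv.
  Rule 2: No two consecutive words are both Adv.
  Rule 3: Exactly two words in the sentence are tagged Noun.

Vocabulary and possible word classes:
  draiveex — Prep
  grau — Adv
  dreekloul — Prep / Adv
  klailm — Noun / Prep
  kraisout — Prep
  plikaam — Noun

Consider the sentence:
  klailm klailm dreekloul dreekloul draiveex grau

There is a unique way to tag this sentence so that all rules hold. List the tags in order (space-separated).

Noun Noun Prep Prep Prep Adv

Candidates per position — 1:klailm {Noun,Prep}; 2:klailm {Noun,Prep}; 3:dreekloul {Prep,Adv}; 4:dreekloul {Prep,Adv}; 5:draiveex {Prep}; 6:grau {Adv}.
Position 1: tagging it Prep would leave rule 3 unsatisfiable, so it must be Noun.
Position 2: tagging it Prep would leave rule 3 unsatisfiable, so it must be Noun.
Position 3: tagging it Adv would leave rule 1 unsatisfiable, so it must be Prep.
Position 4: tagging it Adv would leave rule 1 unsatisfiable, so it must be Prep.
So the tagging must be: Noun Noun Prep Prep Prep Adv.
Checking: rule 1 ✓; rule 2 ✓; rule 3 ✓.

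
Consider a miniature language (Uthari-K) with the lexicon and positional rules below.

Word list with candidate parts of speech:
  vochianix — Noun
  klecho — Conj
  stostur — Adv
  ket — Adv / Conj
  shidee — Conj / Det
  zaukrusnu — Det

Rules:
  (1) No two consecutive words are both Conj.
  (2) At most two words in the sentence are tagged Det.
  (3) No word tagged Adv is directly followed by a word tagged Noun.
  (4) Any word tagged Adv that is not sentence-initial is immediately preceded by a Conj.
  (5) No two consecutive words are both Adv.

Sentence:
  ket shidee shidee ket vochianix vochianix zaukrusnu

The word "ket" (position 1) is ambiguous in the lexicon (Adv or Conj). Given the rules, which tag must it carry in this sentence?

Adv

Candidates per position — 1:ket {Adv,Conj}; 2:shidee {Conj,Det}; 3:shidee {Conj,Det}; 4:ket {Adv,Conj}; 5:vochianix {Noun}; 6:vochianix {Noun}; 7:zaukrusnu {Det}.
Position 4: Adv is ruled out by rule 3; that leaves Conj.
Position 3: Conj is ruled out by rule 1; that leaves Det.
Position 2: Det is ruled out by rule 2; that leaves Conj.
Position 1: Conj is ruled out by rule 1; that leaves Adv.
The only consistent sequence is: Adv Conj Det Conj Noun Noun Det.
Checking: rule 1 holds; rule 2 holds; rule 3 holds; rule 4 holds; rule 5 holds.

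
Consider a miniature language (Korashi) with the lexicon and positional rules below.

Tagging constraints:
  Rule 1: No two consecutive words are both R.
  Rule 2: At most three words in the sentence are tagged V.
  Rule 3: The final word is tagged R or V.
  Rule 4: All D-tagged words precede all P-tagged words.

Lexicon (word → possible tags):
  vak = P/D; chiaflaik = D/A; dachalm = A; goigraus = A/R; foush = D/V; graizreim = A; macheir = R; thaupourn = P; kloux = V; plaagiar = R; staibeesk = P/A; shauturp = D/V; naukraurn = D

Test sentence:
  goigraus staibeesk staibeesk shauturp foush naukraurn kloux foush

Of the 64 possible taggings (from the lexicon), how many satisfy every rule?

6

Candidates per position — 1:goigraus {A,R}; 2:staibeesk {P,A}; 3:staibeesk {P,A}; 4:shauturp {D,V}; 5:foush {D,V}; 6:naukraurn {D}; 7:kloux {V}; 8:foush {D,V}.
There are 64 candidate sequences in total.
Checking each against the rules leaves 6 sequences.
Count = 6.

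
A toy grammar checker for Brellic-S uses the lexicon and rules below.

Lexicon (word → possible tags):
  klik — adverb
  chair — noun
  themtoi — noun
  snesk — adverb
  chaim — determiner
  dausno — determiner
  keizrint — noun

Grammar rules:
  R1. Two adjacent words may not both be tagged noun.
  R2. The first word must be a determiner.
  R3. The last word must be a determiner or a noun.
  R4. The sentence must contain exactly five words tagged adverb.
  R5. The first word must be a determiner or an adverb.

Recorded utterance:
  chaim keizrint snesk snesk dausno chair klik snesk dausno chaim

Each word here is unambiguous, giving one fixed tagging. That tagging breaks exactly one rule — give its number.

Fixed tagging: determiner noun adverb adverb determiner noun adverb adverb determiner determiner.
Applying the rules: R1 ok, R2 ok, R3 ok, R4 fails, R5 ok.
Only rule 4 fails.

4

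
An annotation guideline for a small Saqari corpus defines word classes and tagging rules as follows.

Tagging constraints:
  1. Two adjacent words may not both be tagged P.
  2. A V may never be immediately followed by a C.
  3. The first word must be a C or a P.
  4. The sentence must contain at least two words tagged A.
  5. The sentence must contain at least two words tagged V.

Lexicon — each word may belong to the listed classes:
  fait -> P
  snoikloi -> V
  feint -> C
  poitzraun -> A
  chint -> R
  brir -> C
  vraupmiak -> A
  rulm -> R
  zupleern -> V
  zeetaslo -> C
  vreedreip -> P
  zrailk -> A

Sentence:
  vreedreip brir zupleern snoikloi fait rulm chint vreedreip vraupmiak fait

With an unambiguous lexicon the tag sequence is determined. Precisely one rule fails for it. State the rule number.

Fixed tagging: P C V V P R R P A P.
Checking each rule: R1 pass, R2 pass, R3 pass, R4 fail, R5 pass.
Only rule 4 fails.

4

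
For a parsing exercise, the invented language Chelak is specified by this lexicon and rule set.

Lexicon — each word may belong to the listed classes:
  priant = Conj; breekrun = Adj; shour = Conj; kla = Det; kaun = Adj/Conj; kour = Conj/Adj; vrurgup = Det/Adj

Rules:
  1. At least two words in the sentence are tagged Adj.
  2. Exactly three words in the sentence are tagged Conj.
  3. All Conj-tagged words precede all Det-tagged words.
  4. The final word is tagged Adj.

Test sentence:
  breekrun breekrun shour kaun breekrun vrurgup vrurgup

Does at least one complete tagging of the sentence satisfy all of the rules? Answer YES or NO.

NO

Candidates per position — 1:breekrun {Adj}; 2:breekrun {Adj}; 3:shour {Conj}; 4:kaun {Adj,Conj}; 5:breekrun {Adj}; 6:vrurgup {Det,Adj}; 7:vrurgup {Det,Adj}.
Rule 2 cannot be satisfied by any choice of tags from the lexicon.
So there is no consistent tagging.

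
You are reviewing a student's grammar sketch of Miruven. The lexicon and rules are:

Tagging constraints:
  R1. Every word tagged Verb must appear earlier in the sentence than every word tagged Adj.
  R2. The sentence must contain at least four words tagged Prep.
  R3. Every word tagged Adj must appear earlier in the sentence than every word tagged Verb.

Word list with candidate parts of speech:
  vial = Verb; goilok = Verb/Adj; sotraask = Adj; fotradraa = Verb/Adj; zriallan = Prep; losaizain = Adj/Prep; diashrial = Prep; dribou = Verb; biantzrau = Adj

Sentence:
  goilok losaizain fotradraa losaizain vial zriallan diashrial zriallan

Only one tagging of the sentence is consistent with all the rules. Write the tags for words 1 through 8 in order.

Candidates per position — 1:goilok {Verb,Adj}; 2:losaizain {Adj,Prep}; 3:fotradraa {Verb,Adj}; 4:losaizain {Adj,Prep}; 5:vial {Verb}; 6:zriallan {Prep}; 7:diashrial {Prep}; 8:zriallan {Prep}.
If word 1 were Adj, no tagging could satisfy rule 1; so word 1 is Verb.
If word 2 were Adj, no tagging could satisfy rule 1; so word 2 is Prep.
If word 3 were Adj, no tagging could satisfy rule 1; so word 3 is Verb.
If word 4 were Adj, no tagging could satisfy rule 1; so word 4 is Prep.
The unique satisfying tagging is: Verb Prep Verb Prep Verb Prep Prep Prep.
Rule-by-rule: rule 1 ✓; rule 2 ✓; rule 3 ✓.

Verb Prep Verb Prep Verb Prep Prep Prep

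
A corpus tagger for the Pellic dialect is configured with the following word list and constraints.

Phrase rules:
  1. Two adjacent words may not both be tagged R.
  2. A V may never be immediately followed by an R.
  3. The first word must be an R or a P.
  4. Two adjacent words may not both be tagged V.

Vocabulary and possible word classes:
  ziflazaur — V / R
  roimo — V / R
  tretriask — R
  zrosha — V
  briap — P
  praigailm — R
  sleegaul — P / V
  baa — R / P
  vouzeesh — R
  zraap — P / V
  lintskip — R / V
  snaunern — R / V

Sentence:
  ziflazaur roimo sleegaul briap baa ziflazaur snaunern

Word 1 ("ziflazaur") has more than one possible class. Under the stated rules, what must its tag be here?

R

Candidates per position — 1:ziflazaur {V,R}; 2:roimo {V,R}; 3:sleegaul {P,V}; 4:briap {P}; 5:baa {R,P}; 6:ziflazaur {V,R}; 7:snaunern {R,V}.
Position 1: tagging it V would leave rule 3 unsatisfiable, so it must be R.
Position 2: tagging it R would leave rule 1 unsatisfiable, so it must be V.
Position 3: tagging it V would leave rule 4 unsatisfiable, so it must be P.
The remaining ambiguous positions (5, 6, 7) are resolved jointly — only one combination satisfies every rule.
That leaves exactly one tagging: R V P P P R V.
Checking: rule 1 satisfied; rule 2 satisfied; rule 3 satisfied; rule 4 satisfied.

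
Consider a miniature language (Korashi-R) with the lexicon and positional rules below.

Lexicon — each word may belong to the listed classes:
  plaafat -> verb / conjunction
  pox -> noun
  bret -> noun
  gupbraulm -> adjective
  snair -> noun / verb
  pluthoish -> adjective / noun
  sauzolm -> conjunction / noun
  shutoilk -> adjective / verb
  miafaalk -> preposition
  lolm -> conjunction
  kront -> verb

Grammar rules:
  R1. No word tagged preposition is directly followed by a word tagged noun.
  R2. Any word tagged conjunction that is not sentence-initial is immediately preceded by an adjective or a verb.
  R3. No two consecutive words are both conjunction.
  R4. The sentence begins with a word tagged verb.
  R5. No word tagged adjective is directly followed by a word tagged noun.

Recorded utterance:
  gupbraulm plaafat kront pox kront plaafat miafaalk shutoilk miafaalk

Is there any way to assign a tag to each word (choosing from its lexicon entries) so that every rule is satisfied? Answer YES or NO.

NO

Candidates per position — 1:gupbraulm {adjective}; 2:plaafat {verb,conjunction}; 3:kront {verb}; 4:pox {noun}; 5:kront {verb}; 6:plaafat {verb,conjunction}; 7:miafaalk {preposition}; 8:shutoilk {adjective,verb}; 9:miafaalk {preposition}.
Rule 4 cannot be satisfied by any choice of tags from the lexicon.
So there is no consistent tagging.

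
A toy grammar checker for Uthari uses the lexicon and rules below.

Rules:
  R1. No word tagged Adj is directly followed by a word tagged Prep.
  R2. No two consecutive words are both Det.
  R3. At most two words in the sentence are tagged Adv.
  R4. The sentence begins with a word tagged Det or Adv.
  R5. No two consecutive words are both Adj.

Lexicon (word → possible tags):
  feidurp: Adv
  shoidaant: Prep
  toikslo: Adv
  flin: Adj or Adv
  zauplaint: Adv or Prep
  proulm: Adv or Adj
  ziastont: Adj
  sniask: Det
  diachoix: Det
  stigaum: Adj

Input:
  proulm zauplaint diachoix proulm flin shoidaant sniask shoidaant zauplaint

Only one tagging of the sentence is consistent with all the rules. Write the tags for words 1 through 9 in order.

Adv Prep Det Adj Adv Prep Det Prep Prep

Candidates per position — 1:proulm {Adv,Adj}; 2:zauplaint {Adv,Prep}; 3:diachoix {Det}; 4:proulm {Adv,Adj}; 5:flin {Adj,Adv}; 6:shoidaant {Prep}; 7:sniask {Det}; 8:shoidaant {Prep}; 9:zauplaint {Adv,Prep}.
Position 1: Adj is ruled out by rule 4; that leaves Adv.
Position 5: Adj is ruled out by rule 1; that leaves Adv.
Position 9: Adv is ruled out by rule 3; that leaves Prep.
Position 2: Adv is ruled out by rule 3; that leaves Prep.
Position 4: Adv is ruled out by rule 3; that leaves Adj.
So the tagging must be: Adv Prep Det Adj Adv Prep Det Prep Prep.
Check: rule 1 satisfied; rule 2 satisfied; rule 3 satisfied; rule 4 satisfied; rule 5 satisfied.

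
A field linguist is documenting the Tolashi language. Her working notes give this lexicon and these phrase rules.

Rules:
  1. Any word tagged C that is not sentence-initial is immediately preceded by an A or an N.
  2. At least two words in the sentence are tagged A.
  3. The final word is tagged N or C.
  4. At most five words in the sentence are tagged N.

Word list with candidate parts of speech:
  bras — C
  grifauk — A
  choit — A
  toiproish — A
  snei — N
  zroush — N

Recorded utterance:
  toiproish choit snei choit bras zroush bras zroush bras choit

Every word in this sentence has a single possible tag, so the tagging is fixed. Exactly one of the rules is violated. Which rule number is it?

3

Fixed tagging: A A N A C N C N C A.
Rule check: R1 pass, R2 pass, R3 fail, R4 pass.
Only rule 3 fails.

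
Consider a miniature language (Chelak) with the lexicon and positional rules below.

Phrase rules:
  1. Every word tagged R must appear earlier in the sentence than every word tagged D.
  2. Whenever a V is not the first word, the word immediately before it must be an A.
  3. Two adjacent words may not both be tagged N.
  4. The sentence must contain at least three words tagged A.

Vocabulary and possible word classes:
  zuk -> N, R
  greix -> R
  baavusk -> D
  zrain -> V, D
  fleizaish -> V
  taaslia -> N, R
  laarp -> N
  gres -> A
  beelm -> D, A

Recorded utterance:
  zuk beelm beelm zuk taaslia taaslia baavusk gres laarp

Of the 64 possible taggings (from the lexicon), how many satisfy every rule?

Candidates per position — 1:zuk {N,R}; 2:beelm {D,A}; 3:beelm {D,A}; 4:zuk {N,R}; 5:taaslia {N,R}; 6:taaslia {N,R}; 7:baavusk {D}; 8:gres {A}; 9:laarp {N}.
There are 64 candidate sequences in total.
Checking each against the rules leaves 10 sequences.
Count = 10.

10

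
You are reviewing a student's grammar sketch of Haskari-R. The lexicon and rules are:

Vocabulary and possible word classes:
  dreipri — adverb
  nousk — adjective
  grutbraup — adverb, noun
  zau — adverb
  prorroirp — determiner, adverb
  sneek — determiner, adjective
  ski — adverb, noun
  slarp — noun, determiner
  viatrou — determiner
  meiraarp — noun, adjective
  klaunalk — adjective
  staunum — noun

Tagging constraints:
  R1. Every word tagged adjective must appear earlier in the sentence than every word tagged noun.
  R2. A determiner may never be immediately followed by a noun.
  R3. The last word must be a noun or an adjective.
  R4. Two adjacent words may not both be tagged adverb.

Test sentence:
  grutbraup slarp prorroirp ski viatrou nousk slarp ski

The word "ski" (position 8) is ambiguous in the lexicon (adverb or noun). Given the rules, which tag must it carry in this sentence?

noun

Candidates per position — 1:grutbraup {adverb,noun}; 2:slarp {noun,determiner}; 3:prorroirp {determiner,adverb}; 4:ski {adverb,noun}; 5:viatrou {determiner}; 6:nousk {adjective}; 7:slarp {noun,determiner}; 8:ski {adverb,noun}.
Position 1: noun is ruled out by rule 1; that leaves adverb.
Position 2: noun is ruled out by rule 1; that leaves determiner.
Position 4: noun is ruled out by rule 1; that leaves adverb.
Position 8: adverb is ruled out by rule 3; that leaves noun.
Position 3: adverb is ruled out by rule 4; that leaves determiner.
Position 7: determiner is ruled out by rule 2; that leaves noun.
So the tagging must be: adverb determiner determiner adverb determiner adjective noun noun.
Checking: rule 1 holds; rule 2 holds; rule 3 holds; rule 4 holds.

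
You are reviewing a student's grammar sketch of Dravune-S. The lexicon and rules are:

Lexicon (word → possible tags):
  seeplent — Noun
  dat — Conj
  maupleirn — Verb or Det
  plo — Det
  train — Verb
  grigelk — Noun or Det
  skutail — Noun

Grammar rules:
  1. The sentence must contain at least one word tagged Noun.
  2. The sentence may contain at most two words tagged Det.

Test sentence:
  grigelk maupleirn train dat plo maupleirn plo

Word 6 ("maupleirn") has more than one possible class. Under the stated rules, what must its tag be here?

Candidates per position — 1:grigelk {Noun,Det}; 2:maupleirn {Verb,Det}; 3:train {Verb}; 4:dat {Conj}; 5:plo {Det}; 6:maupleirn {Verb,Det}; 7:plo {Det}.
If word 1 were Det, no tagging could satisfy rule 1; so word 1 is Noun.
If word 2 were Det, no tagging could satisfy rule 2; so word 2 is Verb.
If word 6 were Det, no tagging could satisfy rule 2; so word 6 is Verb.
So the tagging must be: Noun Verb Verb Conj Det Verb Det.
Rule-by-rule: rule 1 ✓; rule 2 ✓.

Verb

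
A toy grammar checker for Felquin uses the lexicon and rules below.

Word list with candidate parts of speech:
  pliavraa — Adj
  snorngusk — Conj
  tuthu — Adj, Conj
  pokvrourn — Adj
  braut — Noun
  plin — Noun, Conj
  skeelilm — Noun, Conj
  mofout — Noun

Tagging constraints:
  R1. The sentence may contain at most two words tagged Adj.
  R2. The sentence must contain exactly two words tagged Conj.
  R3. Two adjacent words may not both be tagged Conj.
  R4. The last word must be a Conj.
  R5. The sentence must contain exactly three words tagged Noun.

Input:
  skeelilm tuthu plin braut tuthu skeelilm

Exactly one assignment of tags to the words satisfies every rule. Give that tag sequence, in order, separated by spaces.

Candidates per position — 1:skeelilm {Noun,Conj}; 2:tuthu {Adj,Conj}; 3:plin {Noun,Conj}; 4:braut {Noun}; 5:tuthu {Adj,Conj}; 6:skeelilm {Noun,Conj}.
Word 6 cannot be Noun — rule 4 would then fail for every completion. It is Conj.
Word 1 cannot be Conj — rule 5 would then fail for every completion. It is Noun.
Word 3 cannot be Conj — rule 5 would then fail for every completion. It is Noun.
Word 5 cannot be Conj — rule 3 would then fail for every completion. It is Adj.
Word 2 cannot be Adj — rule 2 would then fail for every completion. It is Conj.
So the tagging must be: Noun Conj Noun Noun Adj Conj.
Checking: rule 1 ok; rule 2 ok; rule 3 ok; rule 4 ok; rule 5 ok.

Noun Conj Noun Noun Adj Conj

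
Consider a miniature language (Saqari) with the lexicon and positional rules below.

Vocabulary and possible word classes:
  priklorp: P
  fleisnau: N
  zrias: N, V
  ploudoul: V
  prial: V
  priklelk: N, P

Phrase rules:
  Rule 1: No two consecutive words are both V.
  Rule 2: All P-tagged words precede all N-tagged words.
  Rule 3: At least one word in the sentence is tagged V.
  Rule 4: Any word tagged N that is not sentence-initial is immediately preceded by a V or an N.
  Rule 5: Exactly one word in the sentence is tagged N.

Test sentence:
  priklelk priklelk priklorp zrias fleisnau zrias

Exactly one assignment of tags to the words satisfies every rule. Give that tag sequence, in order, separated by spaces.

P P P V N V

Candidates per position — 1:priklelk {N,P}; 2:priklelk {N,P}; 3:priklorp {P}; 4:zrias {N,V}; 5:fleisnau {N}; 6:zrias {N,V}.
Word 1 cannot be N — rule 2 would then fail for every completion. It is P.
Word 2 cannot be N — rule 2 would then fail for every completion. It is P.
Word 4 cannot be N — rule 4 would then fail for every completion. It is V.
Word 6 cannot be N — rule 5 would then fail for every completion. It is V.
The only consistent sequence is: P P P V N V.
Check: rule 1 ✓; rule 2 ✓; rule 3 ✓; rule 4 ✓; rule 5 ✓.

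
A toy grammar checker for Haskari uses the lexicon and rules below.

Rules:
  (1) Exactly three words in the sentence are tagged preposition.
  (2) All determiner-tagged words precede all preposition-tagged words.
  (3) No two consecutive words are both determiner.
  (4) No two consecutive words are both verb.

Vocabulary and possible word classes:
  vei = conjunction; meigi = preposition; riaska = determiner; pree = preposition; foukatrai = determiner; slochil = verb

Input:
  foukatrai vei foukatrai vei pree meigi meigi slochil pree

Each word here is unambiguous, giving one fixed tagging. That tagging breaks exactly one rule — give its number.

Fixed tagging: determiner conjunction determiner conjunction preposition preposition preposition verb preposition.
Checking each rule: R1 violated, R2 holds, R3 holds, R4 holds.
Only rule 1 fails.

1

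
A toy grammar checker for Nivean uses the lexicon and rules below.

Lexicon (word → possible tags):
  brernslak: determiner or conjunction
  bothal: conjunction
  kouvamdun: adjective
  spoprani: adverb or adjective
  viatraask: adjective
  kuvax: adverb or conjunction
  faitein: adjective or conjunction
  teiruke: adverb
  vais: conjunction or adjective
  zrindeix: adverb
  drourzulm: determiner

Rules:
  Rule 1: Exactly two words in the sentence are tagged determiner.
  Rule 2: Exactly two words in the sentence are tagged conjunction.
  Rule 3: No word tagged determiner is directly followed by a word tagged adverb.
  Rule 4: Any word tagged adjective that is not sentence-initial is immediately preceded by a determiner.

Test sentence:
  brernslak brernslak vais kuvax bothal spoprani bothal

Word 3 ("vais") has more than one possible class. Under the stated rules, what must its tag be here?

Candidates per position — 1:brernslak {determiner,conjunction}; 2:brernslak {determiner,conjunction}; 3:vais {conjunction,adjective}; 4:kuvax {adverb,conjunction}; 5:bothal {conjunction}; 6:spoprani {adverb,adjective}; 7:bothal {conjunction}.
At position 1, choosing conjunction makes rule 1 impossible to satisfy; hence determiner.
At position 2, choosing conjunction makes rule 1 impossible to satisfy; hence determiner.
At position 3, choosing conjunction makes rule 2 impossible to satisfy; hence adjective.
At position 4, choosing conjunction makes rule 2 impossible to satisfy; hence adverb.
At position 6, choosing adjective makes rule 4 impossible to satisfy; hence adverb.
So the tagging must be: determiner determiner adjective adverb conjunction adverb conjunction.
Checking: rule 1 ✓; rule 2 ✓; rule 3 ✓; rule 4 ✓.

adjective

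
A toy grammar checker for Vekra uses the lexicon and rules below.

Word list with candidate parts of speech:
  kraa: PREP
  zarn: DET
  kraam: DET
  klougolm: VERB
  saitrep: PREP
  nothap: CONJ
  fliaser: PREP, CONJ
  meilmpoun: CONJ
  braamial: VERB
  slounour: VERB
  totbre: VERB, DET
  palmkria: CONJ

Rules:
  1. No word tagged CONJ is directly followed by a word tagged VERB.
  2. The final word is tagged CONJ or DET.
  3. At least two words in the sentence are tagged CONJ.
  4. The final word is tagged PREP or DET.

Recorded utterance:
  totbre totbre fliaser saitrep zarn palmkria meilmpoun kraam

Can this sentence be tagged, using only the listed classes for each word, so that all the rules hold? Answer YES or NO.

YES

Candidates per position — 1:totbre {VERB,DET}; 2:totbre {VERB,DET}; 3:fliaser {PREP,CONJ}; 4:saitrep {PREP}; 5:zarn {DET}; 6:palmkria {CONJ}; 7:meilmpoun {CONJ}; 8:kraam {DET}.
One satisfying assignment: DET VERB CONJ PREP DET CONJ CONJ DET.
Checking: rule 1 ok; rule 2 ok; rule 3 ok; rule 4 ok.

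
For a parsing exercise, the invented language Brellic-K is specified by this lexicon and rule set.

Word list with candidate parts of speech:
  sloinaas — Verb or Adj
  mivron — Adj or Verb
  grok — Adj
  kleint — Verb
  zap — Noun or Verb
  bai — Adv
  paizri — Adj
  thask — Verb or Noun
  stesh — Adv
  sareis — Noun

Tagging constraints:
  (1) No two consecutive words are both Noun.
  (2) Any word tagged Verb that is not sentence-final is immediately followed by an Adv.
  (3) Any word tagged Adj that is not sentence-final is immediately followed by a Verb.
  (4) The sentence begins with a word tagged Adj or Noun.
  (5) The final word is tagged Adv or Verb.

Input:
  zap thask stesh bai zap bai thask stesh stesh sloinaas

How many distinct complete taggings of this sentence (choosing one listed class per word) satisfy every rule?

4

Candidates per position — 1:zap {Noun,Verb}; 2:thask {Verb,Noun}; 3:stesh {Adv}; 4:bai {Adv}; 5:zap {Noun,Verb}; 6:bai {Adv}; 7:thask {Verb,Noun}; 8:stesh {Adv}; 9:stesh {Adv}; 10:sloinaas {Verb,Adj}.
There are 32 candidate sequences in total.
The sequences that satisfy every rule: Noun Verb Adv Adv Noun Adv Verb Adv Adv Verb; Noun Verb Adv Adv Noun Adv Noun Adv Adv Verb; Noun Verb Adv Adv Verb Adv Verb Adv Adv Verb; Noun Verb Adv Adv Verb Adv Noun Adv Adv Verb.
Count = 4.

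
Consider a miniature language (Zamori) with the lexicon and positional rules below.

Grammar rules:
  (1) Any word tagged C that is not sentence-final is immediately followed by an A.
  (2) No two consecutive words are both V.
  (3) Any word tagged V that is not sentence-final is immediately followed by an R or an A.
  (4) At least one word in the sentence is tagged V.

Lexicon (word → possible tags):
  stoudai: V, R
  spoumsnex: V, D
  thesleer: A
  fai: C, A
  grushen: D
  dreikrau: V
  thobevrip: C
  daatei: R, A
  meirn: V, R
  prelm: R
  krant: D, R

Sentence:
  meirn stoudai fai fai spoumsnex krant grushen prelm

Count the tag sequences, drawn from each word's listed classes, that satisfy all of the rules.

11

Candidates per position — 1:meirn {V,R}; 2:stoudai {V,R}; 3:fai {C,A}; 4:fai {C,A}; 5:spoumsnex {V,D}; 6:krant {D,R}; 7:grushen {D}; 8:prelm {R}.
There are 64 candidate sequences in total.
Checking each against the rules leaves 11 sequences.
Count = 11.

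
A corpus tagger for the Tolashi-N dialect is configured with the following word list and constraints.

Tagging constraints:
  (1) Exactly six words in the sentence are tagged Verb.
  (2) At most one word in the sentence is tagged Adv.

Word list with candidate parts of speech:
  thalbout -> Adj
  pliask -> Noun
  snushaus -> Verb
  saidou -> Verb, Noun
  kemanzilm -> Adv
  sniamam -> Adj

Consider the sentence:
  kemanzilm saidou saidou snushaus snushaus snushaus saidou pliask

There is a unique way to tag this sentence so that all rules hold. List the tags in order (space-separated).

Candidates per position — 1:kemanzilm {Adv}; 2:saidou {Verb,Noun}; 3:saidou {Verb,Noun}; 4:snushaus {Verb}; 5:snushaus {Verb}; 6:snushaus {Verb}; 7:saidou {Verb,Noun}; 8:pliask {Noun}.
If word 2 were Noun, no tagging could satisfy rule 1; so word 2 is Verb.
If word 3 were Noun, no tagging could satisfy rule 1; so word 3 is Verb.
If word 7 were Noun, no tagging could satisfy rule 1; so word 7 is Verb.
The unique satisfying tagging is: Adv Verb Verb Verb Verb Verb Verb Noun.
Check: rule 1 ✓; rule 2 ✓.

Adv Verb Verb Verb Verb Verb Verb Noun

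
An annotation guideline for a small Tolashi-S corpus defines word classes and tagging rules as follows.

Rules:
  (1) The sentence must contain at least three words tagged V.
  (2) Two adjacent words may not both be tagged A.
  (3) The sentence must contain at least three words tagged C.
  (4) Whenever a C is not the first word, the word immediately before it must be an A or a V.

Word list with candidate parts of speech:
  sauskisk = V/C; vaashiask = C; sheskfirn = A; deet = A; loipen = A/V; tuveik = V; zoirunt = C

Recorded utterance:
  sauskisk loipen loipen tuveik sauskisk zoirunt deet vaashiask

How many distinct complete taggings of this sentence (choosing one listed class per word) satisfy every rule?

3

Candidates per position — 1:sauskisk {V,C}; 2:loipen {A,V}; 3:loipen {A,V}; 4:tuveik {V}; 5:sauskisk {V,C}; 6:zoirunt {C}; 7:deet {A}; 8:vaashiask {C}.
There are 16 candidate sequences in total.
The sequences that satisfy every rule: C A V V V C A C; C V A V V C A C; C V V V V C A C.
Count = 3.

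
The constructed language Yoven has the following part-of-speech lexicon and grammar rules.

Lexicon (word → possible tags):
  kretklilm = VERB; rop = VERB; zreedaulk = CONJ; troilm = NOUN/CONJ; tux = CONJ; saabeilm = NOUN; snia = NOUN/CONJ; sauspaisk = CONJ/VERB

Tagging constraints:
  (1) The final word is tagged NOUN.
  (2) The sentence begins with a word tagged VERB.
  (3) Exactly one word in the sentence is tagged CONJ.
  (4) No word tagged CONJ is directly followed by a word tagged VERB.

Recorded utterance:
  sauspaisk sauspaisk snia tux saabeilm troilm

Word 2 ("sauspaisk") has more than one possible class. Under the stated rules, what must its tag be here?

VERB

Candidates per position — 1:sauspaisk {CONJ,VERB}; 2:sauspaisk {CONJ,VERB}; 3:snia {NOUN,CONJ}; 4:tux {CONJ}; 5:saabeilm {NOUN}; 6:troilm {NOUN,CONJ}.
Position 1: tagging it CONJ would leave rule 2 unsatisfiable, so it must be VERB.
Position 2: tagging it CONJ would leave rule 3 unsatisfiable, so it must be VERB.
Position 3: tagging it CONJ would leave rule 3 unsatisfiable, so it must be NOUN.
Position 6: tagging it CONJ would leave rule 1 unsatisfiable, so it must be NOUN.
So the tagging must be: VERB VERB NOUN CONJ NOUN NOUN.
Verifying each rule — rule 1 ✓; rule 2 ✓; rule 3 ✓; rule 4 ✓.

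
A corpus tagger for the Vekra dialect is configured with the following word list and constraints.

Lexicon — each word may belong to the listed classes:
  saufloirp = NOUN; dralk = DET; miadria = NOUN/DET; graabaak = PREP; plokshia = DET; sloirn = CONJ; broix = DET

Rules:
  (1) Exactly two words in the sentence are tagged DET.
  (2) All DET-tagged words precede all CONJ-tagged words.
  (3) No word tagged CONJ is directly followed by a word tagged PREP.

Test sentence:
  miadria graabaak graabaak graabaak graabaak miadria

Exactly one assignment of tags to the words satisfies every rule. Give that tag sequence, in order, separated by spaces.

DET PREP PREP PREP PREP DET

Candidates per position — 1:miadria {NOUN,DET}; 2:graabaak {PREP}; 3:graabaak {PREP}; 4:graabaak {PREP}; 5:graabaak {PREP}; 6:miadria {NOUN,DET}.
If word 1 were NOUN, no tagging could satisfy rule 1; so word 1 is DET.
If word 6 were NOUN, no tagging could satisfy rule 1; so word 6 is DET.
The only consistent sequence is: DET PREP PREP PREP PREP DET.
Check: rule 1 holds; rule 2 holds; rule 3 holds.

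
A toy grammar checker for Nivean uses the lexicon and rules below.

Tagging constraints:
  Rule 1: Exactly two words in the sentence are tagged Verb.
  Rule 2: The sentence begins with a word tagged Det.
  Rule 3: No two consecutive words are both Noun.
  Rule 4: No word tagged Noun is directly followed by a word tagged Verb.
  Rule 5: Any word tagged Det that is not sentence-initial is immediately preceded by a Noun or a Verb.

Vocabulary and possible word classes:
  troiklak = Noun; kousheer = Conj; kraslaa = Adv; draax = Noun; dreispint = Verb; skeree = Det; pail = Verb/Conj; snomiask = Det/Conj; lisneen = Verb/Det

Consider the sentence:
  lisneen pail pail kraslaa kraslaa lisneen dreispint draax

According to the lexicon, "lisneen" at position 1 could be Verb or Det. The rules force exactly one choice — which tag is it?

Det

Candidates per position — 1:lisneen {Verb,Det}; 2:pail {Verb,Conj}; 3:pail {Verb,Conj}; 4:kraslaa {Adv}; 5:kraslaa {Adv}; 6:lisneen {Verb,Det}; 7:dreispint {Verb}; 8:draax {Noun}.
Word 1 cannot be Verb — rule 2 would then fail for every completion. It is Det.
Word 6 cannot be Det — rule 5 would then fail for every completion. It is Verb.
Word 2 cannot be Verb — rule 1 would then fail for every completion. It is Conj.
Word 3 cannot be Verb — rule 1 would then fail for every completion. It is Conj.
That leaves exactly one tagging: Det Conj Conj Adv Adv Verb Verb Noun.
Verifying each rule — rule 1 ✓; rule 2 ✓; rule 3 ✓; rule 4 ✓; rule 5 ✓.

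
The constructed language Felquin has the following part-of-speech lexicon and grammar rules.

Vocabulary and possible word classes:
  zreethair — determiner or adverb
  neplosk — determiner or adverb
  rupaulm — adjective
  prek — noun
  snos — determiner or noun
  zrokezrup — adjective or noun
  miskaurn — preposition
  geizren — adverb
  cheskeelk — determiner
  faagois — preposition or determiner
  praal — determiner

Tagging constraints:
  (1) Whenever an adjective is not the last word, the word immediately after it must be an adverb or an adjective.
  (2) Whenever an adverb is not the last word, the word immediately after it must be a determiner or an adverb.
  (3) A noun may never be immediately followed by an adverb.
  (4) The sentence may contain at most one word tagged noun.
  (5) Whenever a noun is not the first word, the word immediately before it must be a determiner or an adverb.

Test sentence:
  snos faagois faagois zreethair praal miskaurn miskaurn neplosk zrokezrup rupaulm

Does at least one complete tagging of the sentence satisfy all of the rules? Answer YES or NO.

YES

Candidates per position — 1:snos {determiner,noun}; 2:faagois {preposition,determiner}; 3:faagois {preposition,determiner}; 4:zreethair {determiner,adverb}; 5:praal {determiner}; 6:miskaurn {preposition}; 7:miskaurn {preposition}; 8:neplosk {determiner,adverb}; 9:zrokezrup {adjective,noun}; 10:rupaulm {adjective}.
One satisfying assignment: determiner determiner determiner determiner determiner preposition preposition determiner adjective adjective.
Check: rule 1 holds; rule 2 holds; rule 3 holds; rule 4 holds; rule 5 holds.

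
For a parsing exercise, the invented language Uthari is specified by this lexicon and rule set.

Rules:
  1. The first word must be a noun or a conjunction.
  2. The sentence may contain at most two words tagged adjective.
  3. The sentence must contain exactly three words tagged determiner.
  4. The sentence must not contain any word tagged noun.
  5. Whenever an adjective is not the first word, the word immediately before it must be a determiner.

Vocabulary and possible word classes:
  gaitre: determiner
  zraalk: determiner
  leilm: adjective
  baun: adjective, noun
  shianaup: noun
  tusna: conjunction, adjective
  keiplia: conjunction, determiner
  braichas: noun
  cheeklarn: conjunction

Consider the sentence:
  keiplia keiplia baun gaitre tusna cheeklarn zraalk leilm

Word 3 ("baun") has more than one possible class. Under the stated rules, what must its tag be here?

adjective

Candidates per position — 1:keiplia {conjunction,determiner}; 2:keiplia {conjunction,determiner}; 3:baun {adjective,noun}; 4:gaitre {determiner}; 5:tusna {conjunction,adjective}; 6:cheeklarn {conjunction}; 7:zraalk {determiner}; 8:leilm {adjective}.
At position 1, choosing determiner makes rule 1 impossible to satisfy; hence conjunction.
At position 2, choosing conjunction makes rule 3 impossible to satisfy; hence determiner.
At position 3, choosing noun makes rule 4 impossible to satisfy; hence adjective.
At position 5, choosing adjective makes rule 2 impossible to satisfy; hence conjunction.
So the tagging must be: conjunction determiner adjective determiner conjunction conjunction determiner adjective.
Checking: rule 1 ✓; rule 2 ✓; rule 3 ✓; rule 4 ✓; rule 5 ✓.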